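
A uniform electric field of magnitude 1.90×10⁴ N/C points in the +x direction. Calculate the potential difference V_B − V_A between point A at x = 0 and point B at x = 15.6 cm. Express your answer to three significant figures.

In a uniform field, potential decreases in the direction of E: V_B − V_A = −E·Δx.
V_B − V_A = −(1.90×10⁴ V/m)(0.156 m) = -2960 V.

-2960 V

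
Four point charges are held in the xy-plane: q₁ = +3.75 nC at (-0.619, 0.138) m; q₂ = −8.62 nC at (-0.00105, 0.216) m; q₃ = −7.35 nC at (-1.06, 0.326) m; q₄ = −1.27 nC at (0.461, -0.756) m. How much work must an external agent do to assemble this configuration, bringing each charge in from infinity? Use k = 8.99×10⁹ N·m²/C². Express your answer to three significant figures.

-3.43×10⁻⁷ J

The work to assemble the configuration equals its total potential energy, U = Σ kqᵢqⱼ/rᵢⱼ over all pairs.
Pair separations: r₁₂ = 0.623 m, r₁₃ = 0.479 m, r₁₄ = 1.40 m, r₂₃ = 1.06 m, r₂₄ = 1.08 m, r₃₄ = 1.87 m.
Summing all 6 pair terms gives U = -3.43×10⁻⁷ J.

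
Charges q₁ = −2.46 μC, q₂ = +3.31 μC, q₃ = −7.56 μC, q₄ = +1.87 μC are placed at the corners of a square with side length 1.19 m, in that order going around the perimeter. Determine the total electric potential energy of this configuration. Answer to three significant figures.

The work to assemble the configuration equals its total potential energy, U = Σ kqᵢqⱼ/rᵢⱼ over all pairs.
The four side pairs have separation 1.19 m and the two diagonal pairs 1.68 m.
Summing all 6 pair terms gives U = -0.260 J.

-0.260 J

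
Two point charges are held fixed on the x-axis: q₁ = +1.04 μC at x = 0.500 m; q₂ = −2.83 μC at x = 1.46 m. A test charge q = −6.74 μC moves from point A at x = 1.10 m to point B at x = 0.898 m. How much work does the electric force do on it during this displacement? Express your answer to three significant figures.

0.225 J

The work done by the electric force is W_field = −ΔU = −q(V_B − V_A) = q(V_A − V_B).
At A: distances to the source charges are 0.600 m, 0.360 m; V_A = Σ kqᵢ/rᵢ = -5.51×10⁴ V.
At B: distances to the source charges are 0.398 m, 0.562 m; V_B = Σ kqᵢ/rᵢ = -2.18×10⁴ V.
ΔV = V_B − V_A = 3.33×10⁴ V.
W_field = −qΔV = −(-6.74×10⁻⁶ C)(3.33×10⁴ V) = 0.225 J.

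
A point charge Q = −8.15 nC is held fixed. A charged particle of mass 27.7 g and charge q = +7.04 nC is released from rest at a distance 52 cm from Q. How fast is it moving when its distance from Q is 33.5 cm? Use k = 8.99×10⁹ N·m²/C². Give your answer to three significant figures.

6.29×10⁻³ m/s

Only the electrostatic force acts, so mechanical energy is conserved: ½mv² = U₁ − U₂ = kQq(1/r₁ − 1/r₂).
U₁ − U₂ = (8.99×10⁹ N·m²/C²)(-8.15×10⁻⁹ C)(7.04×10⁻⁹ C)(1/0.520 − 1/0.335) = 5.48×10⁻⁷ J.
v = √(2·5.48×10⁻⁷/0.0277) = 6.29×10⁻³ m/s.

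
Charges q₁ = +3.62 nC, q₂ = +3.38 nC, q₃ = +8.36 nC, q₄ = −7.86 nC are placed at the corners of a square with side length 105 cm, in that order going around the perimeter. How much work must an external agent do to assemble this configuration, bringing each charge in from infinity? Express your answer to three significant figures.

-4.37×10⁻⁷ J

The assembly work is the sum of pairwise potential energies, U = Σ_{i<j} kqᵢqⱼ/rᵢⱼ.
The four side pairs have separation 1.05 m and the two diagonal pairs 1.48 m.
Summing all 6 pair terms gives U = -4.37×10⁻⁷ J.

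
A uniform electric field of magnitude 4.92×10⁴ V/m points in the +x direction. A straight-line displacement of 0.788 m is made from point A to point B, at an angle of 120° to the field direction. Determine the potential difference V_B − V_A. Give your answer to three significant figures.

1.94×10⁴ V

Only the component of displacement along E changes the potential: ΔV = −E·d·cosθ.
ΔV = −(4.92×10⁴ V/m)(0.788 m)cos120° = 1.94×10⁴ V.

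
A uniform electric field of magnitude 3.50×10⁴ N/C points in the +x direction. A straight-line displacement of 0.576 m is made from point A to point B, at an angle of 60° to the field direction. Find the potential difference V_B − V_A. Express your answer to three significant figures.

Only the component of displacement along E changes the potential: ΔV = −E·d·cosθ.
ΔV = −(3.50×10⁴ V/m)(0.576 m)cos60° = -1.01×10⁴ V.

-1.01×10⁴ V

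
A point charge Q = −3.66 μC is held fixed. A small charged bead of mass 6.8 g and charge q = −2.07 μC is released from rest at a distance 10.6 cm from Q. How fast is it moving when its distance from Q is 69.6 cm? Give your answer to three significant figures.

12.7 m/s

Only the electrostatic force acts, so mechanical energy is conserved: ½mv² = U₁ − U₂ = kQq(1/r₁ − 1/r₂).
U₁ − U₂ = (8.99×10⁹ N·m²/C²)(-3.66×10⁻⁶ C)(-2.07×10⁻⁶ C)(1/0.106 − 1/0.696) = 0.545 J.
v = √(2·0.545/6.80×10⁻³) = 12.7 m/s.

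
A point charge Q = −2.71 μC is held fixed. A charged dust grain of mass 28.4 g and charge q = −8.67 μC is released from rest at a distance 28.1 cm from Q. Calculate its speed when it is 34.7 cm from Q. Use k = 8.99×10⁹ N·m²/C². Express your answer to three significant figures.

3.17 m/s

Only the electrostatic force acts, so mechanical energy is conserved: ½mv² = U₁ − U₂ = kQq(1/r₁ − 1/r₂).
U₁ − U₂ = (8.99×10⁹ N·m²/C²)(-2.71×10⁻⁶ C)(-8.67×10⁻⁶ C)(1/0.281 − 1/0.347) = 0.143 J.
v = √(2·0.143/0.0284) = 3.17 m/s.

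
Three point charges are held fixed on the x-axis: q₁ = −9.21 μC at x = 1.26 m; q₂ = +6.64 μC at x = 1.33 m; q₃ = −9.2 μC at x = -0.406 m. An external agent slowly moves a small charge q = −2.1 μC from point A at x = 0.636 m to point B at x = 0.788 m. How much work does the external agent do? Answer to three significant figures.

0.0179 J

For quasistatic motion the external work equals the change in potential energy: W_ext = qΔV = q(V_B − V_A).
At A: distances to the source charges are 0.624 m, 0.694 m, 1.04 m; V_A = Σ kqᵢ/rᵢ = -1.26×10⁵ V.
At B: distances to the source charges are 0.472 m, 0.542 m, 1.19 m; V_B = Σ kqᵢ/rᵢ = -1.35×10⁵ V.
ΔV = V_B − V_A = -8500 V.
W_ext = qΔV = (-2.10×10⁻⁶ C)(-8500 V) = 0.0179 J.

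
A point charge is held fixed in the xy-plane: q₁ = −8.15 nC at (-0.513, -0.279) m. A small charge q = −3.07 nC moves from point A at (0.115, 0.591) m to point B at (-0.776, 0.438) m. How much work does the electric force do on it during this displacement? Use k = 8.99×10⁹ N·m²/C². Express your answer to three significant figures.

-8.49×10⁻⁸ J

The work done by the electric force is W_field = −ΔU = −q(V_B − V_A) = q(V_A − V_B).
At A: distance to the source charge is 1.07 m; V_A = kq₁/r = -68.3 V.
At B: distance to the source charge is 0.764 m; V_B = kq₁/r = -95.9 V.
ΔV = V_B − V_A = -27.7 V.
W_field = −qΔV = −(-3.07×10⁻⁹ C)(-27.7 V) = -8.49×10⁻⁸ J.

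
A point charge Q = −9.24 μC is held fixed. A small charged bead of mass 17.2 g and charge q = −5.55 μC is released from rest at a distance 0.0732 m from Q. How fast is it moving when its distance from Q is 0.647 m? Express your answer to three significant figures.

25.5 m/s

Only the electrostatic force acts, so mechanical energy is conserved: ½mv² = U₁ − U₂ = kQq(1/r₁ − 1/r₂).
U₁ − U₂ = (8.99×10⁹ N·m²/C²)(-9.24×10⁻⁶ C)(-5.55×10⁻⁶ C)(1/0.0732 − 1/0.647) = 5.59 J.
v = √(2·5.59/0.0172) = 25.5 m/s.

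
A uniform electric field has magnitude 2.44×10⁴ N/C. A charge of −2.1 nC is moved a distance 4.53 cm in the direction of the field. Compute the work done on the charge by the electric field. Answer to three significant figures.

-2.32×10⁻⁶ J

The potential change for a displacement 4.53 cm in the direction of the field is ΔV = −Ed = -1110 V.
W_field = −qΔV = -2.32×10⁻⁶ J.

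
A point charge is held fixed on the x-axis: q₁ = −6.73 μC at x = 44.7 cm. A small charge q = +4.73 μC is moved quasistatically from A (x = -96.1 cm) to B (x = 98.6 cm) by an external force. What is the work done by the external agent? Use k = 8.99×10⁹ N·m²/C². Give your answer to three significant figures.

-0.328 J

For quasistatic motion the external work equals the change in potential energy: W_ext = qΔV = q(V_B − V_A).
At A: distance to the source charge is 1.41 m; V_A = kq₁/r = -4.30×10⁴ V.
At B: distance to the source charge is 0.539 m; V_B = kq₁/r = -1.12×10⁵ V.
ΔV = V_B − V_A = -6.93×10⁴ V.
W_ext = qΔV = (4.73×10⁻⁶ C)(-6.93×10⁴ V) = -0.328 J.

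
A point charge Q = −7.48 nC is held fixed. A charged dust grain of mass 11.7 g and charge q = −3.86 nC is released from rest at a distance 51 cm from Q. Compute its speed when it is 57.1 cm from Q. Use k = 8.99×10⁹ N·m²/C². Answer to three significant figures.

Only the electrostatic force acts, so mechanical energy is conserved: ½mv² = U₁ − U₂ = kQq(1/r₁ − 1/r₂).
U₁ − U₂ = (8.99×10⁹ N·m²/C²)(-7.48×10⁻⁹ C)(-3.86×10⁻⁹ C)(1/0.510 − 1/0.571) = 5.44×10⁻⁸ J.
v = √(2·5.44×10⁻⁸/0.0117) = 3.05×10⁻³ m/s.

3.05×10⁻³ m/s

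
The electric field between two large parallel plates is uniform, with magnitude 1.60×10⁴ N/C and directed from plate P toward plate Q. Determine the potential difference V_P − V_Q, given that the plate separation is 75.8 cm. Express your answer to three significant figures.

In a uniform field, potential decreases in the direction of E: ΔV = −E·d for a displacement d parallel to E.
Going from Q to P is a displacement of 75.8 cm opposite to the field, so V_P − V_Q = +Ed = 1.21×10⁴ V.

1.21×10⁴ V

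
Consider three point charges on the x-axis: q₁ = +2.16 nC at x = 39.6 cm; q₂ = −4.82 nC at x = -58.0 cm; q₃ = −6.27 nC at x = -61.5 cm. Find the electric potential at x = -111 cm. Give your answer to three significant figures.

-183 V

The total potential is the scalar sum of each charge's contribution, V = Σ kqᵢ/rᵢ.
Distances from the field point to each charge: r₁ = 1.51 m, r₂ = 0.530 m, r₃ = 0.495 m.
V = k[(2.16×10⁻⁹)/(1.51) + (-4.82×10⁻⁹)/(0.530) + (-6.27×10⁻⁹)/(0.495)] = -183 V.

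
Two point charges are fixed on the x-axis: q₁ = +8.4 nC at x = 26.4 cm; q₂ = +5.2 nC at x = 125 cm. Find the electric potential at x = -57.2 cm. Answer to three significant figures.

Electric potential is a scalar, so the contributions from each charge add algebraically: V = Σ kqᵢ/rᵢ.
Distances from the field point to each charge: r₁ = 0.836 m, r₂ = 1.82 m.
V = k[(8.40×10⁻⁹)/(0.836) + (5.20×10⁻⁹)/(1.82)] = 116 V.

116 V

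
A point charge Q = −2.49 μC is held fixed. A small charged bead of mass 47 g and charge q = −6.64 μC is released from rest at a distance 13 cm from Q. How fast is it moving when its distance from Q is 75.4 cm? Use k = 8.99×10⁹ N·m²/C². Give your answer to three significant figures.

6.35 m/s

Only the electrostatic force acts, so mechanical energy is conserved: ½mv² = U₁ − U₂ = kQq(1/r₁ − 1/r₂).
U₁ − U₂ = (8.99×10⁹ N·m²/C²)(-2.49×10⁻⁶ C)(-6.64×10⁻⁶ C)(1/0.130 − 1/0.754) = 0.946 J.
v = √(2·0.946/0.0470) = 6.35 m/s.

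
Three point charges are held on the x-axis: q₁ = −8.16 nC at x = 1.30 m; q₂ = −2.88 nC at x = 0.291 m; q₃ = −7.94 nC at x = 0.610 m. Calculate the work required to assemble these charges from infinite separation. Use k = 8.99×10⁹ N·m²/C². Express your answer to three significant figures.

The work to assemble the configuration equals its total potential energy, U = Σ kqᵢqⱼ/rᵢⱼ over all pairs.
Pair separations: r₁₂ = 1.01 m, r₁₃ = 0.690 m, r₂₃ = 0.319 m.
U = (2.09×10⁻⁷) + (8.44×10⁻⁷) + (6.44×10⁻⁷) = 1.70×10⁻⁶ J.

1.70×10⁻⁶ J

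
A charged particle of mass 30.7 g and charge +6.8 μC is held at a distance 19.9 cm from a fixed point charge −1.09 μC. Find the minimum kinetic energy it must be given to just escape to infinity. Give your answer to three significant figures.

To just escape, total mechanical energy must reach zero at infinity: ½mv²_min + U = 0, so ½mv²_min = −U = |kQq|/r.
|U| = |kQq|/r = (8.99×10⁹ N·m²/C²)(1.09×10⁻⁶)(6.80×10⁻⁶)/(0.199) = 0.335 J.

0.335 J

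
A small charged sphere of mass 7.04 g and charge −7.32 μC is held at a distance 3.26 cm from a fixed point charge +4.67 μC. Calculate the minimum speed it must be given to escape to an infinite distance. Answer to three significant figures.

51.8 m/s

To just escape, total mechanical energy must reach zero at infinity: ½mv²_min + U = 0, so ½mv²_min = −U = |kQq|/r.
|U| = |kQq|/r = (8.99×10⁹ N·m²/C²)(4.67×10⁻⁶)(7.32×10⁻⁶)/(0.0326) = 9.43 J.
v_min = √(2|U|/m) = √(2·9.43/7.04×10⁻³) = 51.8 m/s.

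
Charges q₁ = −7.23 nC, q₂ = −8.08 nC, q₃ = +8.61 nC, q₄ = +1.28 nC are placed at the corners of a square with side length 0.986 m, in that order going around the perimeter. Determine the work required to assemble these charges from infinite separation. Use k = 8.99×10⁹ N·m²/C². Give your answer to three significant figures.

-5.54×10⁻⁷ J

The work to assemble the configuration equals its total potential energy, U = Σ kqᵢqⱼ/rᵢⱼ over all pairs.
The four side pairs have separation 0.986 m and the two diagonal pairs 1.39 m.
Summing all 6 pair terms gives U = -5.54×10⁻⁷ J.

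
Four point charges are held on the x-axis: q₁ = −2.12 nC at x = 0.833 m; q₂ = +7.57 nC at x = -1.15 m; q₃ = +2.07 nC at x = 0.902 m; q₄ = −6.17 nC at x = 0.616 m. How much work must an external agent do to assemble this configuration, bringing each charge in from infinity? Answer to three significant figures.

-6.73×10⁻⁷ J

The assembly work is the sum of pairwise potential energies, U = Σ_{i<j} kqᵢqⱼ/rᵢⱼ.
Pair separations: r₁₂ = 1.98 m, r₁₃ = 0.0690 m, r₁₄ = 0.217 m, r₂₃ = 2.05 m, r₂₄ = 1.77 m, r₃₄ = 0.286 m.
Summing all 6 pair terms gives U = -6.73×10⁻⁷ J.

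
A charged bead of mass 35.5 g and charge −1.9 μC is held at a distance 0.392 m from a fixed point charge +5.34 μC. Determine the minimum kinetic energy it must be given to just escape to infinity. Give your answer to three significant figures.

0.233 J

To just escape, total mechanical energy must reach zero at infinity: ½mv²_min + U = 0, so ½mv²_min = −U = |kQq|/r.
|U| = |kQq|/r = (8.99×10⁹ N·m²/C²)(5.34×10⁻⁶)(1.90×10⁻⁶)/(0.392) = 0.233 J.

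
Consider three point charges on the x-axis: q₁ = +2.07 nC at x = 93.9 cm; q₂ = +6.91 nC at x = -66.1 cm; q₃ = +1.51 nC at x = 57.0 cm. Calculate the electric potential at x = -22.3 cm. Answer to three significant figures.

175 V

Electric potential is a scalar, so the contributions from each charge add algebraically: V = Σ kqᵢ/rᵢ.
Distances from the field point to each charge: r₁ = 1.16 m, r₂ = 0.438 m, r₃ = 0.793 m.
V = k[(2.07×10⁻⁹)/(1.16) + (6.91×10⁻⁹)/(0.438) + (1.51×10⁻⁹)/(0.793)] = 175 V.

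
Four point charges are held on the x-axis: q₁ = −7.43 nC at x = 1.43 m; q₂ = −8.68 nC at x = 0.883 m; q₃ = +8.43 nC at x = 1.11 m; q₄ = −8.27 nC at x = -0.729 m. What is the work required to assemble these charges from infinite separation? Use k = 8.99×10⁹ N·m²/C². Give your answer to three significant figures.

-3.28×10⁻⁶ J

The assembly work is the sum of pairwise potential energies, U = Σ_{i<j} kqᵢqⱼ/rᵢⱼ.
Pair separations: r₁₂ = 0.547 m, r₁₃ = 0.320 m, r₁₄ = 2.16 m, r₂₃ = 0.227 m, r₂₄ = 1.61 m, r₃₄ = 1.84 m.
Summing all 6 pair terms gives U = -3.28×10⁻⁶ J.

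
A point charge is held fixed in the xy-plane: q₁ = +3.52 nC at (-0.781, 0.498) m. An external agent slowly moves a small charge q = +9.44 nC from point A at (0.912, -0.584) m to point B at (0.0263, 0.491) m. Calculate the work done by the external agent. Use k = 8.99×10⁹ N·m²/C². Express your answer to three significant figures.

2.21×10⁻⁷ J

For quasistatic motion the external work equals the change in potential energy: W_ext = qΔV = q(V_B − V_A).
At A: distance to the source charge is 2.01 m; V_A = kq₁/r = 15.7 V.
At B: distance to the source charge is 0.807 m; V_B = kq₁/r = 39.2 V.
ΔV = V_B − V_A = 23.4 V.
W_ext = qΔV = (9.44×10⁻⁹ C)(23.4 V) = 2.21×10⁻⁷ J.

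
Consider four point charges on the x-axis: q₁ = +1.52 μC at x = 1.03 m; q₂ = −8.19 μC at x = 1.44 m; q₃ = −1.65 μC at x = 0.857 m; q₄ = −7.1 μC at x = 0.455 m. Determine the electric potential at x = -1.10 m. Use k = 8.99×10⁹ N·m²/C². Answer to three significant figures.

-7.12×10⁴ V

Electric potential is a scalar, so the contributions from each charge add algebraically: V = Σ kqᵢ/rᵢ.
Distances from the field point to each charge: r₁ = 2.13 m, r₂ = 2.54 m, r₃ = 1.96 m, r₄ = 1.56 m.
V = k[(1.52×10⁻⁶)/(2.13) + (-8.19×10⁻⁶)/(2.54) + (-1.65×10⁻⁶)/(1.96) + (-7.10×10⁻⁶)/(1.56)] = -7.12×10⁴ V.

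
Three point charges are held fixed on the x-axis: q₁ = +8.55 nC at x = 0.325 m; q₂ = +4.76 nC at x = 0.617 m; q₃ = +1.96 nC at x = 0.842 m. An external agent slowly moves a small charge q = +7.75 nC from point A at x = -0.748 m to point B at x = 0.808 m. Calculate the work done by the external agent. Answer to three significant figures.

6.10×10⁻⁶ J

For quasistatic motion the external work equals the change in potential energy: W_ext = qΔV = q(V_B − V_A).
At A: distances to the source charges are 1.07 m, 1.36 m, 1.59 m; V_A = Σ kqᵢ/rᵢ = 114 V.
At B: distances to the source charges are 0.483 m, 0.191 m, 0.0340 m; V_B = Σ kqᵢ/rᵢ = 901 V.
ΔV = V_B − V_A = 787 V.
W_ext = qΔV = (7.75×10⁻⁹ C)(787 V) = 6.10×10⁻⁶ J.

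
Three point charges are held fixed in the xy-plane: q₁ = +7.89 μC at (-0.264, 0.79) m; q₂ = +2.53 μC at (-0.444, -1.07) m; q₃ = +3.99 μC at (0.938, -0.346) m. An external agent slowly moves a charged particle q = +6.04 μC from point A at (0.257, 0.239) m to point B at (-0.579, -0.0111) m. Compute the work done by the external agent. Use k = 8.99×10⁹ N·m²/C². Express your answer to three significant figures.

-0.133 J

For quasistatic motion the external work equals the change in potential energy: W_ext = qΔV = q(V_B − V_A).
At A: distances to the source charges are 0.758 m, 1.48 m, 0.898 m; V_A = Σ kqᵢ/rᵢ = 1.49×10⁵ V.
At B: distances to the source charges are 0.861 m, 1.07 m, 1.55 m; V_B = Σ kqᵢ/rᵢ = 1.27×10⁵ V.
ΔV = V_B − V_A = -2.20×10⁴ V.
W_ext = qΔV = (6.04×10⁻⁶ C)(-2.20×10⁴ V) = -0.133 J.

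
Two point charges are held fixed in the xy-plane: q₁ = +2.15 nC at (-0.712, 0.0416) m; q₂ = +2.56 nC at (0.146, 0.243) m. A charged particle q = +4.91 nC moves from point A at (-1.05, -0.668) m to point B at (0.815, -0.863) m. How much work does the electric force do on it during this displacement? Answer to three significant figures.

The work done by the electric force is W_field = −ΔU = −q(V_B − V_A) = q(V_A − V_B).
At A: distances to the source charges are 0.786 m, 1.50 m; V_A = Σ kqᵢ/rᵢ = 39.9 V.
At B: distances to the source charges are 1.77 m, 1.29 m; V_B = Σ kqᵢ/rᵢ = 28.7 V.
ΔV = V_B − V_A = -11.2 V.
W_field = −qΔV = −(4.91×10⁻⁹ C)(-11.2 V) = 5.50×10⁻⁸ J.

5.50×10⁻⁸ J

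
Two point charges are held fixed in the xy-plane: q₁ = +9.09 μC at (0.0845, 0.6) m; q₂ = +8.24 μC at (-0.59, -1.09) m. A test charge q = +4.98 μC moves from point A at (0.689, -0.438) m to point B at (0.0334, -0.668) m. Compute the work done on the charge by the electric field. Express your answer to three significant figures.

-0.215 J

The work done by the electric force is W_field = −ΔU = −q(V_B − V_A) = q(V_A − V_B).
At A: distances to the source charges are 1.20 m, 1.44 m; V_A = Σ kqᵢ/rᵢ = 1.20×10⁵ V.
At B: distances to the source charges are 1.27 m, 0.753 m; V_B = Σ kqᵢ/rᵢ = 1.63×10⁵ V.
ΔV = V_B − V_A = 4.32×10⁴ V.
W_field = −qΔV = −(4.98×10⁻⁶ C)(4.32×10⁴ V) = -0.215 J.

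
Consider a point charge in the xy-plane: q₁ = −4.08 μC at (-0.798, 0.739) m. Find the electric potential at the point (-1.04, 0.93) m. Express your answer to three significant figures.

-1.19×10⁵ V

The total potential is the scalar sum of each charge's contribution, V = Σ kqᵢ/rᵢ.
Distances from the field point to each charge: r₁ = 0.308 m.
V = k[(-4.08×10⁻⁶)/(0.308)] = -1.19×10⁵ V.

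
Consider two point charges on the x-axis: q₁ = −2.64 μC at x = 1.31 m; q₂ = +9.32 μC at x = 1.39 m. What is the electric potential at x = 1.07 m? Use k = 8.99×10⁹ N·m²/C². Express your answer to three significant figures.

1.63×10⁵ V

Electric potential is a scalar, so the contributions from each charge add algebraically: V = Σ kqᵢ/rᵢ.
Distances from the field point to each charge: r₁ = 0.240 m, r₂ = 0.320 m.
V = k[(-2.64×10⁻⁶)/(0.240) + (9.32×10⁻⁶)/(0.320)] = 1.63×10⁵ V.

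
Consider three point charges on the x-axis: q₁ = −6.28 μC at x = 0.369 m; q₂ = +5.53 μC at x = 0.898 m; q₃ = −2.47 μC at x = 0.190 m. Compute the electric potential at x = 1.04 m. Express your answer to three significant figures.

2.40×10⁵ V

Electric potential is a scalar, so the contributions from each charge add algebraically: V = Σ kqᵢ/rᵢ.
Distances from the field point to each charge: r₁ = 0.671 m, r₂ = 0.142 m, r₃ = 0.850 m.
V = k[(-6.28×10⁻⁶)/(0.671) + (5.53×10⁻⁶)/(0.142) + (-2.47×10⁻⁶)/(0.850)] = 2.40×10⁵ V.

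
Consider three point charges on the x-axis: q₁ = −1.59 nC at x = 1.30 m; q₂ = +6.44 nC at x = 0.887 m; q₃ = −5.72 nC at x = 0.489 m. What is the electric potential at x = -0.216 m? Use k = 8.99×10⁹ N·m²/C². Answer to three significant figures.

Electric potential is a scalar, so the contributions from each charge add algebraically: V = Σ kqᵢ/rᵢ.
Distances from the field point to each charge: r₁ = 1.52 m, r₂ = 1.10 m, r₃ = 0.705 m.
V = k[(-1.59×10⁻⁹)/(1.52) + (6.44×10⁻⁹)/(1.10) + (-5.72×10⁻⁹)/(0.705)] = -29.9 V.

-29.9 V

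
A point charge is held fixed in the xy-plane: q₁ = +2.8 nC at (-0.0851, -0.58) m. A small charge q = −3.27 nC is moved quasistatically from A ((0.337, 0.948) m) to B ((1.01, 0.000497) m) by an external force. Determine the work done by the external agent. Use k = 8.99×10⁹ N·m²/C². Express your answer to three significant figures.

-1.45×10⁻⁸ J

For quasistatic motion the external work equals the change in potential energy: W_ext = qΔV = q(V_B − V_A).
At A: distance to the source charge is 1.59 m; V_A = kq₁/r = 15.9 V.
At B: distance to the source charge is 1.24 m; V_B = kq₁/r = 20.3 V.
ΔV = V_B − V_A = 4.43 V.
W_ext = qΔV = (-3.27×10⁻⁹ C)(4.43 V) = -1.45×10⁻⁸ J.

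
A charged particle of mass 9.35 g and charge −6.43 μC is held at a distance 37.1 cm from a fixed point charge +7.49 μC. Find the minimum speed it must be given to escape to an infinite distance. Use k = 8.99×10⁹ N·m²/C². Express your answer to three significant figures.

15.8 m/s

To just escape, total mechanical energy must reach zero at infinity: ½mv²_min + U = 0, so ½mv²_min = −U = |kQq|/r.
|U| = |kQq|/r = (8.99×10⁹ N·m²/C²)(7.49×10⁻⁶)(6.43×10⁻⁶)/(0.371) = 1.17 J.
v_min = √(2|U|/m) = √(2·1.17/9.35×10⁻³) = 15.8 m/s.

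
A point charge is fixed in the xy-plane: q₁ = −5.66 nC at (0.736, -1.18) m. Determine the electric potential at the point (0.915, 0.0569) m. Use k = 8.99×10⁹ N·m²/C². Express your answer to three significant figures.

-40.7 V

Electric potential is a scalar, so the contributions from each charge add algebraically: V = Σ kqᵢ/rᵢ.
Distances from the field point to each charge: r₁ = 1.25 m.
V = k[(-5.66×10⁻⁹)/(1.25)] = -40.7 V.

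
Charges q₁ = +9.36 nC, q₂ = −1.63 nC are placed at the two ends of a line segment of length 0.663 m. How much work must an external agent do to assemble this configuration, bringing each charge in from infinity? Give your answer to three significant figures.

The assembly work is the sum of pairwise potential energies, U = Σ_{i<j} kqᵢqⱼ/rᵢⱼ.
The separation is r = 0.663 m.
U = (-2.07×10⁻⁷) = -2.07×10⁻⁷ J.

-2.07×10⁻⁷ J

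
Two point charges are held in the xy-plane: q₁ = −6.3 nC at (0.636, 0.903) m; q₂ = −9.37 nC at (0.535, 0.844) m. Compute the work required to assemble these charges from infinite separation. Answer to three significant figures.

The work to assemble the configuration equals its total potential energy, U = Σ kqᵢqⱼ/rᵢⱼ over all pairs.
Pair separations: r₁₂ = 0.117 m.
U = (4.54×10⁻⁶) = 4.54×10⁻⁶ J.

4.54×10⁻⁶ J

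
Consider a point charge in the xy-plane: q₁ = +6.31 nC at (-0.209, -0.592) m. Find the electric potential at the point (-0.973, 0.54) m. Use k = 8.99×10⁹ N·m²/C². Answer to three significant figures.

41.5 V

The total potential is the scalar sum of each charge's contribution, V = Σ kqᵢ/rᵢ.
Distances from the field point to each charge: r₁ = 1.37 m.
V = k[(6.31×10⁻⁹)/(1.37)] = 41.5 V.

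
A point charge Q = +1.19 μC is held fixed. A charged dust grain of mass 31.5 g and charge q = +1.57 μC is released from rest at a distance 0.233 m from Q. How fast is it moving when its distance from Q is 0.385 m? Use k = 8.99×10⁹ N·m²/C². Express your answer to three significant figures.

Only the electrostatic force acts, so mechanical energy is conserved: ½mv² = U₁ − U₂ = kQq(1/r₁ − 1/r₂).
U₁ − U₂ = (8.99×10⁹ N·m²/C²)(1.19×10⁻⁶ C)(1.57×10⁻⁶ C)(1/0.233 − 1/0.385) = 0.0285 J.
v = √(2·0.0285/0.0315) = 1.34 m/s.

1.34 m/s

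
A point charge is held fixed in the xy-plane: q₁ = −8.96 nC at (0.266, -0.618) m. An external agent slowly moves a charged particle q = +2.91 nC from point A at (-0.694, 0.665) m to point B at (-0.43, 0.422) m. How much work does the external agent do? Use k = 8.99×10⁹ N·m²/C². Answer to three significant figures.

For quasistatic motion the external work equals the change in potential energy: W_ext = qΔV = q(V_B − V_A).
At A: distance to the source charge is 1.60 m; V_A = kq₁/r = -50.3 V.
At B: distance to the source charge is 1.25 m; V_B = kq₁/r = -64.4 V.
ΔV = V_B − V_A = -14.1 V.
W_ext = qΔV = (2.91×10⁻⁹ C)(-14.1 V) = -4.10×10⁻⁸ J.

-4.10×10⁻⁸ J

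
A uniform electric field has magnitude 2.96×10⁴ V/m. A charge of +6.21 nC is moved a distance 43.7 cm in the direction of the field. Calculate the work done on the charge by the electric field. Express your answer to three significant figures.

The potential change for a displacement 43.7 cm in the direction of the field is ΔV = −Ed = -1.29×10⁴ V.
W_field = −qΔV = 8.03×10⁻⁵ J.

8.03×10⁻⁵ J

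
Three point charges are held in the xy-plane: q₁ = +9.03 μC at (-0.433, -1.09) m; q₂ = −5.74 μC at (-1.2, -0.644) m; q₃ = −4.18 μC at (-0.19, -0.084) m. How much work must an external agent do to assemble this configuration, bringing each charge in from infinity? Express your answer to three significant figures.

The assembly work is the sum of pairwise potential energies, U = Σ_{i<j} kqᵢqⱼ/rᵢⱼ.
Pair separations: r₁₂ = 0.887 m, r₁₃ = 1.03 m, r₂₃ = 1.15 m.
U = (-0.525) + (-0.328) + (0.187) = -0.666 J.

-0.666 J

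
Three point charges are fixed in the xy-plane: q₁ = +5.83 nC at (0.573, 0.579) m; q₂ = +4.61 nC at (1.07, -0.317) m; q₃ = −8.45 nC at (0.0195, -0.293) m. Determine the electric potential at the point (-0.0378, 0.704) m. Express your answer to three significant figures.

35.5 V

The total potential is the scalar sum of each charge's contribution, V = Σ kqᵢ/rᵢ.
Distances from the field point to each charge: r₁ = 0.623 m, r₂ = 1.51 m, r₃ = 0.999 m.
V = k[(5.83×10⁻⁹)/(0.623) + (4.61×10⁻⁹)/(1.51) + (-8.45×10⁻⁹)/(0.999)] = 35.5 V.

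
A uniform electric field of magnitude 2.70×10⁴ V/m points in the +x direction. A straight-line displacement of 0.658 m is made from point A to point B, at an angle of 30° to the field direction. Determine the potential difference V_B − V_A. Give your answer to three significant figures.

Only the component of displacement along E changes the potential: ΔV = −E·d·cosθ.
ΔV = −(2.70×10⁴ V/m)(0.658 m)cos30° = -1.54×10⁴ V.

-1.54×10⁴ V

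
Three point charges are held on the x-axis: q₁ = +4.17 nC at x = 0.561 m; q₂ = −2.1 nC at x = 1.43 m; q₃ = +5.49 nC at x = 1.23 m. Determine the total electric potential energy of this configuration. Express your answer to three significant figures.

-3.01×10⁻⁷ J

The work to assemble the configuration equals its total potential energy, U = Σ kqᵢqⱼ/rᵢⱼ over all pairs.
Pair separations: r₁₂ = 0.869 m, r₁₃ = 0.669 m, r₂₃ = 0.200 m.
U = (-9.06×10⁻⁸) + (3.08×10⁻⁷) + (-5.18×10⁻⁷) = -3.01×10⁻⁷ J.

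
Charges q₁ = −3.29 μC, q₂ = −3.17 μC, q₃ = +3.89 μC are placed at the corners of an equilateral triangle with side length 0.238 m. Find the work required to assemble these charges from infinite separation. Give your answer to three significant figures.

-0.555 J

The work to assemble the configuration equals its total potential energy, U = Σ kqᵢqⱼ/rᵢⱼ over all pairs.
All three pair separations equal the side length, 0.238 m.
U = (0.394) + (-0.483) + (-0.466) = -0.555 J.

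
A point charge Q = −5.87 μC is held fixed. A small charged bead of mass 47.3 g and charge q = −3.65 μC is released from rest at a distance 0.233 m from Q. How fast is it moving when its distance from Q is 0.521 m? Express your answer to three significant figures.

Only the electrostatic force acts, so mechanical energy is conserved: ½mv² = U₁ − U₂ = kQq(1/r₁ − 1/r₂).
U₁ − U₂ = (8.99×10⁹ N·m²/C²)(-5.87×10⁻⁶ C)(-3.65×10⁻⁶ C)(1/0.233 − 1/0.521) = 0.457 J.
v = √(2·0.457/0.0473) = 4.40 m/s.

4.40 m/s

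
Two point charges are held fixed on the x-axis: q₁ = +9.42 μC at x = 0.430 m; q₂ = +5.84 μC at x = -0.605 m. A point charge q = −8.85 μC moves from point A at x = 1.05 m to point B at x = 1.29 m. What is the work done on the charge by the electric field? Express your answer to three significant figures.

The work done by the electric force is W_field = −ΔU = −q(V_B − V_A) = q(V_A − V_B).
At A: distances to the source charges are 0.620 m, 1.66 m; V_A = Σ kqᵢ/rᵢ = 1.68×10⁵ V.
At B: distances to the source charges are 0.860 m, 1.90 m; V_B = Σ kqᵢ/rᵢ = 1.26×10⁵ V.
ΔV = V_B − V_A = -4.21×10⁴ V.
W_field = −qΔV = −(-8.85×10⁻⁶ C)(-4.21×10⁴ V) = -0.373 J.

-0.373 J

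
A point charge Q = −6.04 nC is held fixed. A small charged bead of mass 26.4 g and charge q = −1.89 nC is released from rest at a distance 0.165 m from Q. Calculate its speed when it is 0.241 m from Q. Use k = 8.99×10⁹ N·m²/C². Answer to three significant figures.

3.85×10⁻³ m/s

Only the electrostatic force acts, so mechanical energy is conserved: ½mv² = U₁ − U₂ = kQq(1/r₁ − 1/r₂).
U₁ − U₂ = (8.99×10⁹ N·m²/C²)(-6.04×10⁻⁹ C)(-1.89×10⁻⁹ C)(1/0.165 − 1/0.241) = 1.96×10⁻⁷ J.
v = √(2·1.96×10⁻⁷/0.0264) = 3.85×10⁻³ m/s.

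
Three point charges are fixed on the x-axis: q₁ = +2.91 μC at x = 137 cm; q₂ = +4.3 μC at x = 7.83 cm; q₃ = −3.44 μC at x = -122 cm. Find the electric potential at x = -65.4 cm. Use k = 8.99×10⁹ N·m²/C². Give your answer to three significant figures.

1.11×10⁴ V

Electric potential is a scalar, so the contributions from each charge add algebraically: V = Σ kqᵢ/rᵢ.
Distances from the field point to each charge: r₁ = 2.02 m, r₂ = 0.732 m, r₃ = 0.566 m.
V = k[(2.91×10⁻⁶)/(2.02) + (4.30×10⁻⁶)/(0.732) + (-3.44×10⁻⁶)/(0.566)] = 1.11×10⁴ V.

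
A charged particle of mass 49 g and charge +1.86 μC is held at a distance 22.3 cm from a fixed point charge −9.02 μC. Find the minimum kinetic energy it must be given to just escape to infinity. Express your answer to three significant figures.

0.676 J

To just escape, total mechanical energy must reach zero at infinity: ½mv²_min + U = 0, so ½mv²_min = −U = |kQq|/r.
|U| = |kQq|/r = (8.99×10⁹ N·m²/C²)(9.02×10⁻⁶)(1.86×10⁻⁶)/(0.223) = 0.676 J.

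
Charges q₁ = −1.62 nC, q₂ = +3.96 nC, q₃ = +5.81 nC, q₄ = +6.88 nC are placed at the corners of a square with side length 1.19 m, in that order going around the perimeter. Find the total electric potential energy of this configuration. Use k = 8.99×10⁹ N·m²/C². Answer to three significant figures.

The work to assemble the configuration equals its total potential energy, U = Σ kqᵢqⱼ/rᵢⱼ over all pairs.
The four side pairs have separation 1.19 m and the two diagonal pairs 1.68 m.
Summing all 6 pair terms gives U = 4.38×10⁻⁷ J.

4.38×10⁻⁷ J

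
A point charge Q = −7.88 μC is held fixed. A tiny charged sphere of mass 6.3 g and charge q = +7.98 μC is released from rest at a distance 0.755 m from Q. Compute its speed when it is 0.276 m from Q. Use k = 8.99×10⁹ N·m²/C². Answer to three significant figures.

20.3 m/s

Only the electrostatic force acts, so mechanical energy is conserved: ½mv² = U₁ − U₂ = kQq(1/r₁ − 1/r₂).
U₁ − U₂ = (8.99×10⁹ N·m²/C²)(-7.88×10⁻⁶ C)(7.98×10⁻⁶ C)(1/0.755 − 1/0.276) = 1.30 J.
v = √(2·1.30/6.30×10⁻³) = 20.3 m/s.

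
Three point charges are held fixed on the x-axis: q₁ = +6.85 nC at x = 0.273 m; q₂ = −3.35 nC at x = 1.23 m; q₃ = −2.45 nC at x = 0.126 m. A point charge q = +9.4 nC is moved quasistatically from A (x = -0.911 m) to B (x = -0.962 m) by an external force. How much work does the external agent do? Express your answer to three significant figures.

-7.75×10⁻⁹ J

For quasistatic motion the external work equals the change in potential energy: W_ext = qΔV = q(V_B − V_A).
At A: distances to the source charges are 1.18 m, 2.14 m, 1.04 m; V_A = Σ kqᵢ/rᵢ = 16.7 V.
At B: distances to the source charges are 1.23 m, 2.19 m, 1.09 m; V_B = Σ kqᵢ/rᵢ = 15.9 V.
ΔV = V_B − V_A = -0.825 V.
W_ext = qΔV = (9.40×10⁻⁹ C)(-0.825 V) = -7.75×10⁻⁹ J.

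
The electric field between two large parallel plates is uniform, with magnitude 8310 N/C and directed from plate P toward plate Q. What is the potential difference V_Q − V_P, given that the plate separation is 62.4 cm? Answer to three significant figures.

In a uniform field, potential decreases in the direction of E: ΔV = −E·d for a displacement d parallel to E.
Going from P to Q is a displacement of 62.4 cm along the field, so V_Q − V_P = −Ed = -5190 V.

-5190 V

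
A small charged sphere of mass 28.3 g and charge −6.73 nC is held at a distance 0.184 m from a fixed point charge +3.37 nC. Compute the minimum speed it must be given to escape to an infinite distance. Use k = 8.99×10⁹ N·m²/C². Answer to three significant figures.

8.85×10⁻³ m/s

To just escape, total mechanical energy must reach zero at infinity: ½mv²_min + U = 0, so ½mv²_min = −U = |kQq|/r.
|U| = |kQq|/r = (8.99×10⁹ N·m²/C²)(3.37×10⁻⁹)(6.73×10⁻⁹)/(0.184) = 1.11×10⁻⁶ J.
v_min = √(2|U|/m) = √(2·1.11×10⁻⁶/0.0283) = 8.85×10⁻³ m/s.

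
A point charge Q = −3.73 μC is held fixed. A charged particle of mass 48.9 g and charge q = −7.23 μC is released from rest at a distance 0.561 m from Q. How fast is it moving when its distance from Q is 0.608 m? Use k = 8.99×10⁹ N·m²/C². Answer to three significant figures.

1.17 m/s

Only the electrostatic force acts, so mechanical energy is conserved: ½mv² = U₁ − U₂ = kQq(1/r₁ − 1/r₂).
U₁ − U₂ = (8.99×10⁹ N·m²/C²)(-3.73×10⁻⁶ C)(-7.23×10⁻⁶ C)(1/0.561 − 1/0.608) = 0.0334 J.
v = √(2·0.0334/0.0489) = 1.17 m/s.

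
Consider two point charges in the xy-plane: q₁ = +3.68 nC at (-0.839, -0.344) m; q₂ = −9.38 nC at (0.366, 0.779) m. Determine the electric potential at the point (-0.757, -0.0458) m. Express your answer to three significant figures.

Electric potential is a scalar, so the contributions from each charge add algebraically: V = Σ kqᵢ/rᵢ.
Distances from the field point to each charge: r₁ = 0.309 m, r₂ = 1.39 m.
V = k[(3.68×10⁻⁹)/(0.309) + (-9.38×10⁻⁹)/(1.39)] = 46.5 V.

46.5 V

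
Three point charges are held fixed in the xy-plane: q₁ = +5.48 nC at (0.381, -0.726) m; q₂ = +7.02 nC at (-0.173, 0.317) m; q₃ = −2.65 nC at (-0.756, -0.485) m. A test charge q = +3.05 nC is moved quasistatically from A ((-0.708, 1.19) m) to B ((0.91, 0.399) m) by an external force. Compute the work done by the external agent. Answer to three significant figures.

4.68×10⁻⁸ J

For quasistatic motion the external work equals the change in potential energy: W_ext = qΔV = q(V_B − V_A).
At A: distances to the source charges are 2.20 m, 1.02 m, 1.68 m; V_A = Σ kqᵢ/rᵢ = 69.8 V.
At B: distances to the source charges are 1.24 m, 1.09 m, 1.89 m; V_B = Σ kqᵢ/rᵢ = 85.1 V.
ΔV = V_B − V_A = 15.3 V.
W_ext = qΔV = (3.05×10⁻⁹ C)(15.3 V) = 4.68×10⁻⁸ J.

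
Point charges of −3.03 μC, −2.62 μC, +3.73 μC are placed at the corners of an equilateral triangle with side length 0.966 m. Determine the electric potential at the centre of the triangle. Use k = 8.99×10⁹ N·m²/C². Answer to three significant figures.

Electric potential is a scalar, so the contributions from each charge add algebraically: V = Σ kqᵢ/rᵢ.
The distance from each vertex to the centroid is a/√3 = 0.558 m.
V = k[(-3.03×10⁻⁶)/(0.558) + (-2.62×10⁻⁶)/(0.558) + (3.73×10⁻⁶)/(0.558)] = -3.09×10⁴ V.

-3.09×10⁴ V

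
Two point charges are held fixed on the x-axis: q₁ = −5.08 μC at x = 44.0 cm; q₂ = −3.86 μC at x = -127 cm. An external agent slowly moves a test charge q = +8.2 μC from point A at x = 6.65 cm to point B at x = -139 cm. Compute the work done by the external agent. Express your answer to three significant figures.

For quasistatic motion the external work equals the change in potential energy: W_ext = qΔV = q(V_B − V_A).
At A: distances to the source charges are 0.373 m, 1.34 m; V_A = Σ kqᵢ/rᵢ = -1.48×10⁵ V.
At B: distances to the source charges are 1.83 m, 0.120 m; V_B = Σ kqᵢ/rᵢ = -3.14×10⁵ V.
ΔV = V_B − V_A = -1.66×10⁵ V.
W_ext = qΔV = (8.20×10⁻⁶ C)(-1.66×10⁵ V) = -1.36 J.

-1.36 J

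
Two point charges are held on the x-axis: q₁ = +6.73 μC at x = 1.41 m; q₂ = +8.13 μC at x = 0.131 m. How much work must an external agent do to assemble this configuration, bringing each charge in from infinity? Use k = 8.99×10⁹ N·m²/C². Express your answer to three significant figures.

The assembly work is the sum of pairwise potential energies, U = Σ_{i<j} kqᵢqⱼ/rᵢⱼ.
Pair separations: r₁₂ = 1.28 m.
U = (0.385) = 0.385 J.

0.385 J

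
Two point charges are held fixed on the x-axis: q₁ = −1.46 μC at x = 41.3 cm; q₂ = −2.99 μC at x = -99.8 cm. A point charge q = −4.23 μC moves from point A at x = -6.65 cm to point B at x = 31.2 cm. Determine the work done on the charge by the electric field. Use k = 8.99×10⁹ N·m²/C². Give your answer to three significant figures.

-0.399 J

The work done by the electric force is W_field = −ΔU = −q(V_B − V_A) = q(V_A − V_B).
At A: distances to the source charges are 0.479 m, 0.931 m; V_A = Σ kqᵢ/rᵢ = -5.62×10⁴ V.
At B: distances to the source charges are 0.101 m, 1.31 m; V_B = Σ kqᵢ/rᵢ = -1.50×10⁵ V.
ΔV = V_B − V_A = -9.42×10⁴ V.
W_field = −qΔV = −(-4.23×10⁻⁶ C)(-9.42×10⁴ V) = -0.399 J.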